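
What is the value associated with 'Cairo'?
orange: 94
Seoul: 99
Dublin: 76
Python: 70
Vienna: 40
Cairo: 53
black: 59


Looking up key 'Cairo'
Value: 53

53


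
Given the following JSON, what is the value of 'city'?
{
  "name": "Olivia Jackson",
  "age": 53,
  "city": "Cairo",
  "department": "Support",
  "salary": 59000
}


Looking up field 'city'
Value: Cairo

Cairo


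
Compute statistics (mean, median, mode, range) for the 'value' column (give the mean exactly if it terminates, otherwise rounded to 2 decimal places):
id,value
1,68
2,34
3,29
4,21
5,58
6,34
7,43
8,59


Data: [68, 34, 29, 21, 58, 34, 43, 59]
Count: 8
Sum: 346
Mean: 346/8 = 43.25
Sorted: [21, 29, 34, 34, 43, 58, 59, 68]
Median: 38.5
Mode: 34 (2 times)
Range: 68 - 21 = 47
Min: 21, Max: 68

mean=43.25, median=38.5, mode=34, range=47


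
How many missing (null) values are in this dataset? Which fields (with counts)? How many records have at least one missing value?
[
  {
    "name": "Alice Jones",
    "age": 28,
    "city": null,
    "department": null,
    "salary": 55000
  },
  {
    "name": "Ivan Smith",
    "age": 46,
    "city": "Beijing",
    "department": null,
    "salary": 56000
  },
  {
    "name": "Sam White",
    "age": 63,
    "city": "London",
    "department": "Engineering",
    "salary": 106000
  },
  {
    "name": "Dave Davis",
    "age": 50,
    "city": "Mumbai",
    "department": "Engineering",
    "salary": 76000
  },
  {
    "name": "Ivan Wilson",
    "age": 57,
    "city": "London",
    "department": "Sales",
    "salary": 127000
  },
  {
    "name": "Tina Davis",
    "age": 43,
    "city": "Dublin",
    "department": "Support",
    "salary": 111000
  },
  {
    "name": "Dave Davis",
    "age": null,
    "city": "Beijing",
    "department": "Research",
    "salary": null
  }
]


Checking for missing (null) values in 7 records:

  Alice Jones: city, department
  Ivan Smith: department
  Sam White: complete
  Dave Davis: complete
  Ivan Wilson: complete
  Tina Davis: complete
  Dave Davis: age, salary

Per field:
  name: 0 missing
  age: 1 missing
  city: 1 missing
  department: 2 missing
  salary: 1 missing

Total missing values: 5
Records with any missing: 3

5 missing values (age: 1, city: 1, department: 2, salary: 1); 3 incomplete records


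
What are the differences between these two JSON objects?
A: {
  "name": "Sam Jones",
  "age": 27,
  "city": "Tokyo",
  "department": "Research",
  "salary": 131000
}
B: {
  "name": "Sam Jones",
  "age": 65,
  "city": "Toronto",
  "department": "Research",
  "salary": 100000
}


Comparing each field (in key order):
  name: same
  age: DIFFERENT
  city: DIFFERENT
  department: same
  salary: DIFFERENT
Differences:
  age: 27 -> 65
  city: Tokyo -> Toronto
  salary: 131000 -> 100000

3 field(s) changed

3 changes: age, city, salary


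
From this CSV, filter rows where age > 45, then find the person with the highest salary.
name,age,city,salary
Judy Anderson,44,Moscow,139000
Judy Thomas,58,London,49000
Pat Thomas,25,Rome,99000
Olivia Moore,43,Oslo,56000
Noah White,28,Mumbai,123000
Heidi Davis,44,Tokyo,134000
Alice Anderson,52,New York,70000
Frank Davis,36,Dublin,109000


Filter: age > 45
Sort by: salary (descending)

Filtered records (2):
  Alice Anderson, age 52, salary $70000
  Judy Thomas, age 58, salary $49000

Highest salary: Alice Anderson ($70000)

Alice Anderson


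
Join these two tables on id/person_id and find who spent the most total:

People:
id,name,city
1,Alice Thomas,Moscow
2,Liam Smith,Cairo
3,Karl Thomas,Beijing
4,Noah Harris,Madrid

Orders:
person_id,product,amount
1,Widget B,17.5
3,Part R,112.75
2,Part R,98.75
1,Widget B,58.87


Join on: people.id = orders.person_id

Joined rows:
  Alice Thomas (Moscow) bought Widget B for $17.5
  Karl Thomas (Beijing) bought Part R for $112.75
  Liam Smith (Cairo) bought Part R for $98.75
  Alice Thomas (Moscow) bought Widget B for $58.87

Total per person:
  Karl Thomas: $112.75
  Liam Smith: $98.75
  Alice Thomas: $76.37

Top spender: Karl Thomas ($112.75)

Karl Thomas ($112.75)


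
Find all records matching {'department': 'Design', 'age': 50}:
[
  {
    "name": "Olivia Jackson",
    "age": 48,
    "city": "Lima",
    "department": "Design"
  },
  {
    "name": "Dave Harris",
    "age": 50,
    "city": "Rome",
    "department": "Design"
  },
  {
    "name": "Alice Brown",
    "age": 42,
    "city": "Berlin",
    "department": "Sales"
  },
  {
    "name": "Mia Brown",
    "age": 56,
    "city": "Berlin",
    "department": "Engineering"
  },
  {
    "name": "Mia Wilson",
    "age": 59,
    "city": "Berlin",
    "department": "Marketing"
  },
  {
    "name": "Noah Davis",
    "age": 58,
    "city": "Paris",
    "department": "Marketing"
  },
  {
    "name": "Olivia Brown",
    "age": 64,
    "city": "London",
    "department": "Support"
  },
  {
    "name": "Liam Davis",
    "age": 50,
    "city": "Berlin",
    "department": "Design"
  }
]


Search criteria: {'department': 'Design', 'age': 50}

Checking 8 records:
  Olivia Jackson: {department: Design, age: 48}
  Dave Harris: {department: Design, age: 50} <-- MATCH
  Alice Brown: {department: Sales, age: 42}
  Mia Brown: {department: Engineering, age: 56}
  Mia Wilson: {department: Marketing, age: 59}
  Noah Davis: {department: Marketing, age: 58}
  Olivia Brown: {department: Support, age: 64}
  Liam Davis: {department: Design, age: 50} <-- MATCH

Matches: ["Dave Harris", "Liam Davis"]

["Dave Harris", "Liam Davis"]


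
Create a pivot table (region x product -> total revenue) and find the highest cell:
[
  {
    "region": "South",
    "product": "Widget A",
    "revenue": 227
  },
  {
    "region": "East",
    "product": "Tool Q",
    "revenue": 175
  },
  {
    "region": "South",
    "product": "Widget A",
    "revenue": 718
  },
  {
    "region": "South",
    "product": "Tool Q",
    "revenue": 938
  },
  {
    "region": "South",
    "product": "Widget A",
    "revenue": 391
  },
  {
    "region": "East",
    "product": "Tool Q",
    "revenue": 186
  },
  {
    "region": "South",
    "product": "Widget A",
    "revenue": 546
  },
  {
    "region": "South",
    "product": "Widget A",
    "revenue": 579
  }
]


Pivot: region (rows) x product (columns) -> total revenue

     Tool Q        Widget A    
East           361             0  
South          938          2461  

Highest: South / Widget A = $2461

South / Widget A = $2461


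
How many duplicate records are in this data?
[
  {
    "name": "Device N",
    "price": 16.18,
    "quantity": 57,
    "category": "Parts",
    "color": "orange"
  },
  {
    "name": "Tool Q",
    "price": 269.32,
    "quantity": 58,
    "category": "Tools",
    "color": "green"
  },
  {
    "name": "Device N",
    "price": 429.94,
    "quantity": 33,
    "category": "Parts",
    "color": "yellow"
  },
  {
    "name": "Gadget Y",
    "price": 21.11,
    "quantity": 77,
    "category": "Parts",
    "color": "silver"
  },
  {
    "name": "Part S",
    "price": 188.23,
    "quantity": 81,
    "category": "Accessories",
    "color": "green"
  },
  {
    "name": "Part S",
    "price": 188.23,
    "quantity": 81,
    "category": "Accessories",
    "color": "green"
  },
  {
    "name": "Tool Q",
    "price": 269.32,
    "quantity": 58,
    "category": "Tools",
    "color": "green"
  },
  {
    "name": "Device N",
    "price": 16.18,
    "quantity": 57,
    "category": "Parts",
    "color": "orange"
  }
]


Checking 8 records for duplicates:

  Row 1: Device N ($16.18, qty 57)
  Row 2: Tool Q ($269.32, qty 58)
  Row 3: Device N ($429.94, qty 33)
  Row 4: Gadget Y ($21.11, qty 77)
  Row 5: Part S ($188.23, qty 81)
  Row 6: Part S ($188.23, qty 81) <-- DUPLICATE
  Row 7: Tool Q ($269.32, qty 58) <-- DUPLICATE
  Row 8: Device N ($16.18, qty 57) <-- DUPLICATE

Duplicates found: 3
Unique records: 5

3 duplicates, 5 unique


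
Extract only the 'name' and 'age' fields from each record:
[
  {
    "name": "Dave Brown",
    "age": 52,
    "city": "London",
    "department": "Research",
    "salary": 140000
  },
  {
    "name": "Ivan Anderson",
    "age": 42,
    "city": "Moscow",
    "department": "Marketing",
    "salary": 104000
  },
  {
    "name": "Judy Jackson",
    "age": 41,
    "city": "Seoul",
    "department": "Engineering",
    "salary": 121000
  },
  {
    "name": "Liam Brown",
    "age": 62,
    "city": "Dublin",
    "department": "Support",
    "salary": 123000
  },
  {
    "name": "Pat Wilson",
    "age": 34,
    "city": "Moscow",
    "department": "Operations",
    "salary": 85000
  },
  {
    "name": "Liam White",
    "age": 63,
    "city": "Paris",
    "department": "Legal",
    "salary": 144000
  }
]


Original: 6 records with fields: name, age, city, department, salary
Keep: ['name', 'age']
Drop: ['city', 'department', 'salary']
Result: 6 records, 2 fields each

[
  {
    "name": "Dave Brown",
    "age": 52
  },
  {
    "name": "Ivan Anderson",
    "age": 42
  },
  {
    "name": "Judy Jackson",
    "age": 41
  },
  {
    "name": "Liam Brown",
    "age": 62
  },
  {
    "name": "Pat Wilson",
    "age": 34
  },
  {
    "name": "Liam White",
    "age": 63
  }
]


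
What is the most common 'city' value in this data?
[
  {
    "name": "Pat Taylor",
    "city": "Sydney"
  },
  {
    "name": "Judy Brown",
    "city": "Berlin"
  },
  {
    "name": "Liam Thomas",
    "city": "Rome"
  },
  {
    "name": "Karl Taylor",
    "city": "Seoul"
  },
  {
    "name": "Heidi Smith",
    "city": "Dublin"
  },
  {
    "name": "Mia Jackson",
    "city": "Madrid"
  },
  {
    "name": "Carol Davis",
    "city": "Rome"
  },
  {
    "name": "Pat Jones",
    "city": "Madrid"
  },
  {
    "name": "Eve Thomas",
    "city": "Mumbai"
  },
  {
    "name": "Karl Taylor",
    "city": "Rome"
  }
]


Counting 'city' values across 10 records:

  Rome: 3 ###
  Madrid: 2 ##
  Sydney: 1 #
  Berlin: 1 #
  Seoul: 1 #
  Dublin: 1 #
  Mumbai: 1 #

Most common: Rome (3 times)

Rome (3 times)


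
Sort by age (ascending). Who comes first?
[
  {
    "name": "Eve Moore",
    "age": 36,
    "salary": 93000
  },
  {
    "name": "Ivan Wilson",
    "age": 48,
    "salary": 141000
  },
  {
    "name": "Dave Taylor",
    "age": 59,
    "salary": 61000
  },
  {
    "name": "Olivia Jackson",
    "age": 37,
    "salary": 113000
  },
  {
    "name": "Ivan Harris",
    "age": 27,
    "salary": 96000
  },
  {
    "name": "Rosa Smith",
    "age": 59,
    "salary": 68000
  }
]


Sort by: age (ascending)

Sorted order:
  1. Ivan Harris (age = 27)
  2. Eve Moore (age = 36)
  3. Olivia Jackson (age = 37)
  4. Ivan Wilson (age = 48)
  5. Dave Taylor (age = 59)
  6. Rosa Smith (age = 59)

First: Ivan Harris

Ivan Harris


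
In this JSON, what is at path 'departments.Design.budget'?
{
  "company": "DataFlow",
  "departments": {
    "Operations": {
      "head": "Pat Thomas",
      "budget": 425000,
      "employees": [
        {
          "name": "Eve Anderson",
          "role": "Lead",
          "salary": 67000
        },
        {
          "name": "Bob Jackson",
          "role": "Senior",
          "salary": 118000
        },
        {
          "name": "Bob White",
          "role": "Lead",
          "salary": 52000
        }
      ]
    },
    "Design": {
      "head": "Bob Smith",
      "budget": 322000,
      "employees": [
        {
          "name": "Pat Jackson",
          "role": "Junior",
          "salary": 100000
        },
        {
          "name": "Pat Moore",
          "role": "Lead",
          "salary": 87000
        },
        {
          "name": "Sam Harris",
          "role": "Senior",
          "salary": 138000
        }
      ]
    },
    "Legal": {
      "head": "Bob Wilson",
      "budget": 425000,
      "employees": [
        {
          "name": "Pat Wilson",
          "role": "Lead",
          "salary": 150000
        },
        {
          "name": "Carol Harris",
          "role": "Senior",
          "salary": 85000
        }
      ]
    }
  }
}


Path: departments.Design.budget

Navigate:
  -> departments
  -> Design
  -> budget = 322000

322000


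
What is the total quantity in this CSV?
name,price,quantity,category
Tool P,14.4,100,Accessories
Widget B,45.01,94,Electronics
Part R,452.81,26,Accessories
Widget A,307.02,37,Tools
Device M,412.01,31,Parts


Computing total quantity:
Values: [100, 94, 26, 37, 31]
Sum = 288

288


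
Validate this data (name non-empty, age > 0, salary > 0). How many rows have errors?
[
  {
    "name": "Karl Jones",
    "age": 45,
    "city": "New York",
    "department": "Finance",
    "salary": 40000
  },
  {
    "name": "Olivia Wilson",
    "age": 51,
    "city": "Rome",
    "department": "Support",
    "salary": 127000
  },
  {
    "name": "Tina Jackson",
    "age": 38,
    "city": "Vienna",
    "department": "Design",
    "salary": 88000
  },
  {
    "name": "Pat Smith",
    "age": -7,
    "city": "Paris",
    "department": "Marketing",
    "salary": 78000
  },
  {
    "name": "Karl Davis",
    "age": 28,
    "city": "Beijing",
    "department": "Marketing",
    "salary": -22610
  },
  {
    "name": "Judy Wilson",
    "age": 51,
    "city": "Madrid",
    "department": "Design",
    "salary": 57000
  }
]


Validating 6 records:
Rules: name non-empty, age > 0, salary > 0

  Row 1 (Karl Jones): OK
  Row 2 (Olivia Wilson): OK
  Row 3 (Tina Jackson): OK
  Row 4 (Pat Smith): negative age: -7
  Row 5 (Karl Davis): negative salary: -22610
  Row 6 (Judy Wilson): OK

Total errors: 2

2 errors


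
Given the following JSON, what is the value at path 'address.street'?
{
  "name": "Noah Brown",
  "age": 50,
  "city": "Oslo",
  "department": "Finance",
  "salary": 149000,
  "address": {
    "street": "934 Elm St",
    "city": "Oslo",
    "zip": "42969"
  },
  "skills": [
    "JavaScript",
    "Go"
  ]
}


Query: address.street
Path: address -> street
Value: 934 Elm St

934 Elm St


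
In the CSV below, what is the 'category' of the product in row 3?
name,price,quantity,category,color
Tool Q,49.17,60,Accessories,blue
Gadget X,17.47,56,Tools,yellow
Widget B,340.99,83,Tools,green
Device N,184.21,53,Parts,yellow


Query: Row 3 ('Widget B'), column 'category'
Value: Tools

Tools


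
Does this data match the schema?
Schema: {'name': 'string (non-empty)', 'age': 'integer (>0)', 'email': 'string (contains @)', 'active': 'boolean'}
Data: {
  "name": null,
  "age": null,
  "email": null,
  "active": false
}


Validating each field against schema:
  name: FAIL (null is not a string)
  age: FAIL (null is not an integer)
  email: FAIL (null is not a string)
  active: OK (boolean)

Result: INVALID (3 errors: name, age, email)

INVALID (3 errors: name, age, email)


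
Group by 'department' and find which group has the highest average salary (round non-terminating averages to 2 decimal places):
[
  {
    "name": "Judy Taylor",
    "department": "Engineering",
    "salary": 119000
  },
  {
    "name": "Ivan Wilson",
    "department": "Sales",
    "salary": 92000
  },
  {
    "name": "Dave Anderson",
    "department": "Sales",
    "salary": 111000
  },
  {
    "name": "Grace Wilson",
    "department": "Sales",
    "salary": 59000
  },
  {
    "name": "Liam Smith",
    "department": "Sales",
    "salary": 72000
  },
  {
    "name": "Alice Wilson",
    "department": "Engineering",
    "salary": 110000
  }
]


Group by: department

Groups:
  Engineering: 2 people, avg salary = 229000/2 = $114500
  Sales: 4 people, avg salary = 334000/4 = $83500

Highest average salary: Engineering ($114500)

Engineering ($114500)


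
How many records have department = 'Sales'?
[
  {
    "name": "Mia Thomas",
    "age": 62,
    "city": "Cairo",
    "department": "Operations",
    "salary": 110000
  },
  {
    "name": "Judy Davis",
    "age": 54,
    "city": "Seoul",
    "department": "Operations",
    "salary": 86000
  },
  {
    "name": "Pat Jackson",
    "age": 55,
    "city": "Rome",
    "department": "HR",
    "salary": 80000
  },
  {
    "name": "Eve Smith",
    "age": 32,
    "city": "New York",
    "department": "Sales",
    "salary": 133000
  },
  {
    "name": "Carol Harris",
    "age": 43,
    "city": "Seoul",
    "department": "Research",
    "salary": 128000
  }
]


Data: 5 records
Condition: department = 'Sales'

Checking each record:
  Mia Thomas: Operations
  Judy Davis: Operations
  Pat Jackson: HR
  Eve Smith: Sales MATCH
  Carol Harris: Research

Count: 1

1


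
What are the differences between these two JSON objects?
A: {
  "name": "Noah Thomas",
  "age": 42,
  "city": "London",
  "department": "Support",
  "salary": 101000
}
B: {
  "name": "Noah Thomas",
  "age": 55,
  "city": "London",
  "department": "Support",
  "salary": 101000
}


Comparing each field (in key order):
  name: same
  age: DIFFERENT
  city: same
  department: same
  salary: same
Differences:
  age: 42 -> 55

1 field(s) changed

1 change: age


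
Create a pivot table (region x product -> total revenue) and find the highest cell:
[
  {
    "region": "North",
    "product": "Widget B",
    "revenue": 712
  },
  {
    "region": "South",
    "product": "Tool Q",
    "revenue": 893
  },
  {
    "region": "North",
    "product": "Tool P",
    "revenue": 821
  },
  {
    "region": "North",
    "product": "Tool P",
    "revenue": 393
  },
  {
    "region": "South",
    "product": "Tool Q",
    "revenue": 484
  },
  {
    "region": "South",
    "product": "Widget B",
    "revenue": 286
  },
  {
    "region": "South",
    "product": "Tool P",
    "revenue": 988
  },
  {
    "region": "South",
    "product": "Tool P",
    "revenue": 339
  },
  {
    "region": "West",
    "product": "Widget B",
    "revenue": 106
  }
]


Pivot: region (rows) x product (columns) -> total revenue

     Tool P        Tool Q        Widget B    
North         1214             0           712  
South         1327          1377           286  
West             0             0           106  

Highest: South / Tool Q = $1377

South / Tool Q = $1377


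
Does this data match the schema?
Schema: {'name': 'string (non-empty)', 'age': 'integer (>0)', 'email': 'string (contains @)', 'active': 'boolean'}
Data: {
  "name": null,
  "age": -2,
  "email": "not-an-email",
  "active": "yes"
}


Validating each field against schema:
  name: FAIL (null is not a string)
  age: FAIL (-2 is not > 0)
  email: FAIL ("not-an-email" does not contain @)
  active: FAIL ("yes" is not a boolean)

Result: INVALID (4 errors: name, age, email, active)

INVALID (4 errors: name, age, email, active)


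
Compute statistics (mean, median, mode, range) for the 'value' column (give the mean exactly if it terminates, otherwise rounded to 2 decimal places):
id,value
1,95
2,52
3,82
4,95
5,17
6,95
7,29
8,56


Data: [95, 52, 82, 95, 17, 95, 29, 56]
Count: 8
Sum: 521
Mean: 521/8 = 65.125
Sorted: [17, 29, 52, 56, 82, 95, 95, 95]
Median: 69.0
Mode: 95 (3 times)
Range: 95 - 17 = 78
Min: 17, Max: 95

mean=65.125, median=69.0, mode=95, range=78


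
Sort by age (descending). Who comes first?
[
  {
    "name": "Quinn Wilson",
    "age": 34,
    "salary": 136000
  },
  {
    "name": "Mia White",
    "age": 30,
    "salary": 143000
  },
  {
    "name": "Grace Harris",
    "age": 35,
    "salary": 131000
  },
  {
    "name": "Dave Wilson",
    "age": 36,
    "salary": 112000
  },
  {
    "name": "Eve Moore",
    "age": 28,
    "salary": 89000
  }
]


Sort by: age (descending)

Sorted order:
  1. Dave Wilson (age = 36)
  2. Grace Harris (age = 35)
  3. Quinn Wilson (age = 34)
  4. Mia White (age = 30)
  5. Eve Moore (age = 28)

First: Dave Wilson

Dave Wilson


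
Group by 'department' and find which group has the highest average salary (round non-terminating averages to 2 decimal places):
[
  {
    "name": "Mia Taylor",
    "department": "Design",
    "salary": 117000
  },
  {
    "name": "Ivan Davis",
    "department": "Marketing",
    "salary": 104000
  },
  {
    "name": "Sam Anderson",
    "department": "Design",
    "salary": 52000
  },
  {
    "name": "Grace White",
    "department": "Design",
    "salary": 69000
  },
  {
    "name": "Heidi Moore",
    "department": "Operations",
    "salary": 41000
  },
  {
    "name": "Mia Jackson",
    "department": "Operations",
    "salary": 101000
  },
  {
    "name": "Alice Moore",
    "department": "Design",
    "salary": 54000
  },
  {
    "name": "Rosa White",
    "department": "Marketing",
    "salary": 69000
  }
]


Group by: department

Groups:
  Design: 4 people, avg salary = 292000/4 = $73000
  Marketing: 2 people, avg salary = 173000/2 = $86500
  Operations: 2 people, avg salary = 142000/2 = $71000

Highest average salary: Marketing ($86500)

Marketing ($86500)


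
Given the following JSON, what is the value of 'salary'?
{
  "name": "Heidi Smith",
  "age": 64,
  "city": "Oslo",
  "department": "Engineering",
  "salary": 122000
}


Looking up field 'salary'
Value: 122000

122000


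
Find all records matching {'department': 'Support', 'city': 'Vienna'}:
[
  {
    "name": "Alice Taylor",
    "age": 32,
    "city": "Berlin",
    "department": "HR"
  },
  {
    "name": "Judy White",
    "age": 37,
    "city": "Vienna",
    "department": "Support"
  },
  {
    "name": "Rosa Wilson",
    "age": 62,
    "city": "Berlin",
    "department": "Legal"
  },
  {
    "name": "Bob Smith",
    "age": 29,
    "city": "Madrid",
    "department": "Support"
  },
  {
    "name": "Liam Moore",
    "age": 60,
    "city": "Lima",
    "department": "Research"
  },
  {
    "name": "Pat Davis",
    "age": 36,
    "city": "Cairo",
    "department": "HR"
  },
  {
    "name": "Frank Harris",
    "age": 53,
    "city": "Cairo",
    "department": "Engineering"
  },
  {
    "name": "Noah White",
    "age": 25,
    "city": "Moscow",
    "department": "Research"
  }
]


Search criteria: {'department': 'Support', 'city': 'Vienna'}

Checking 8 records:
  Alice Taylor: {department: HR, city: Berlin}
  Judy White: {department: Support, city: Vienna} <-- MATCH
  Rosa Wilson: {department: Legal, city: Berlin}
  Bob Smith: {department: Support, city: Madrid}
  Liam Moore: {department: Research, city: Lima}
  Pat Davis: {department: HR, city: Cairo}
  Frank Harris: {department: Engineering, city: Cairo}
  Noah White: {department: Research, city: Moscow}

Matches: ["Judy White"]

["Judy White"]


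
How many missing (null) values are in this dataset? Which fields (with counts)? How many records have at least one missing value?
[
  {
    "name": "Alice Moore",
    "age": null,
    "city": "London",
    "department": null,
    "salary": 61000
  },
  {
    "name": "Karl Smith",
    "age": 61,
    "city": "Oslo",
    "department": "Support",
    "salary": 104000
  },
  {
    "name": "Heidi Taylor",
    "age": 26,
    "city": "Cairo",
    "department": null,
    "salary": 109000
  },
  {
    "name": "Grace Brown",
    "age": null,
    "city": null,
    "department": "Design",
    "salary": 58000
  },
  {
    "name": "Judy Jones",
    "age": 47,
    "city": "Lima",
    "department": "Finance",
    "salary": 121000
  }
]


Checking for missing (null) values in 5 records:

  Alice Moore: age, department
  Karl Smith: complete
  Heidi Taylor: department
  Grace Brown: age, city
  Judy Jones: complete

Per field:
  name: 0 missing
  age: 2 missing
  city: 1 missing
  department: 2 missing
  salary: 0 missing

Total missing values: 5
Records with any missing: 3

5 missing values (age: 2, city: 1, department: 2); 3 incomplete records


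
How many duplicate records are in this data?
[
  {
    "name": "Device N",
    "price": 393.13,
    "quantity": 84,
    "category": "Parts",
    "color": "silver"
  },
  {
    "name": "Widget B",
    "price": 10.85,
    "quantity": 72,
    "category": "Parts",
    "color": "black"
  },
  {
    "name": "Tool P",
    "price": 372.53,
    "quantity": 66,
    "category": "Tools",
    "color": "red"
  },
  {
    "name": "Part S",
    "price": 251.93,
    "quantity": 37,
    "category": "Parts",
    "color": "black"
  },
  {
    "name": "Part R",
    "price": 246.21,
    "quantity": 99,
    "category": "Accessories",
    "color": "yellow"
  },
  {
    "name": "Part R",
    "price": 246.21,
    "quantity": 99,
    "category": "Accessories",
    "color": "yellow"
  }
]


Checking 6 records for duplicates:

  Row 1: Device N ($393.13, qty 84)
  Row 2: Widget B ($10.85, qty 72)
  Row 3: Tool P ($372.53, qty 66)
  Row 4: Part S ($251.93, qty 37)
  Row 5: Part R ($246.21, qty 99)
  Row 6: Part R ($246.21, qty 99) <-- DUPLICATE

Duplicates found: 1
Unique records: 5

1 duplicates, 5 unique


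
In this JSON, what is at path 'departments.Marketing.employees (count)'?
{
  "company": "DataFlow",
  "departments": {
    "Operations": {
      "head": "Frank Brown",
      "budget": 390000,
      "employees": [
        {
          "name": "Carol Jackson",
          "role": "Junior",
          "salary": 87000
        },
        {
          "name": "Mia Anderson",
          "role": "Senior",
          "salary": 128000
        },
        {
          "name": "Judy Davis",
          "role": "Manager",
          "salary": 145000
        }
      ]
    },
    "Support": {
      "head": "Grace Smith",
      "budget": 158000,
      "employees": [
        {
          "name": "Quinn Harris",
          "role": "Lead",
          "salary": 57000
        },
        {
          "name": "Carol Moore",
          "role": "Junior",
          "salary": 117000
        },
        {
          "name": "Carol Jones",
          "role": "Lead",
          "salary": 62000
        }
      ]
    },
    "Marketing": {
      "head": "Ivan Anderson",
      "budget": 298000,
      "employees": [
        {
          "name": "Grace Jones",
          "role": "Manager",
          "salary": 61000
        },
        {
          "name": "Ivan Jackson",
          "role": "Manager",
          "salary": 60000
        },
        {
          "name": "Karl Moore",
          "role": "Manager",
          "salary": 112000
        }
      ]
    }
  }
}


Path: departments.Marketing.employees (count)

Navigate:
  -> departments
  -> Marketing
  -> employees (array, length 3)

3


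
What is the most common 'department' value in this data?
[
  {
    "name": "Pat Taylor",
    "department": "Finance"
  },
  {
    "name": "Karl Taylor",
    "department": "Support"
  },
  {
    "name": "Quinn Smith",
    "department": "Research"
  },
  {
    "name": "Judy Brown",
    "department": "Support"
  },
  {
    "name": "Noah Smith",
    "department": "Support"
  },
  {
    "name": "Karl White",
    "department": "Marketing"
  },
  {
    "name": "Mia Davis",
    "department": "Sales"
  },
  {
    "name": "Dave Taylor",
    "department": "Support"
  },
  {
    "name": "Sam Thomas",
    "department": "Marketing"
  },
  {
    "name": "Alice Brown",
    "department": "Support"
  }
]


Counting 'department' values across 10 records:

  Support: 5 #####
  Marketing: 2 ##
  Finance: 1 #
  Research: 1 #
  Sales: 1 #

Most common: Support (5 times)

Support (5 times)


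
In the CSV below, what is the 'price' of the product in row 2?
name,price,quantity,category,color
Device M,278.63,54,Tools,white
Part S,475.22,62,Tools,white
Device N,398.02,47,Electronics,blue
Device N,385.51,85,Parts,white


Query: Row 2 ('Part S'), column 'price'
Value: 475.22

475.22


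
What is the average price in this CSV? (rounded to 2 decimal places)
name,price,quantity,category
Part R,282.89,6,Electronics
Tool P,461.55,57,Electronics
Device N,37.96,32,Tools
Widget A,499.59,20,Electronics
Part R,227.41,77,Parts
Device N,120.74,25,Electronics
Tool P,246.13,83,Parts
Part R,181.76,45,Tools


Computing average price:
Values: [282.89, 461.55, 37.96, 499.59, 227.41, 120.74, 246.13, 181.76]
Sum = 2058.03
Count = 8
Average = 2058.03/8 = 257.25375 exactly -> 257.25 (rounded half-up to 2 decimal places)

257.25


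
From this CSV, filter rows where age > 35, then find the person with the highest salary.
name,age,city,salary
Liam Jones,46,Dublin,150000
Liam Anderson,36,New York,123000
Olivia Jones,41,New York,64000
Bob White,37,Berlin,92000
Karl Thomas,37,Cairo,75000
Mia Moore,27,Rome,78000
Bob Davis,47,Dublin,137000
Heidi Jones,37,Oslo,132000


Filter: age > 35
Sort by: salary (descending)

Filtered records (7):
  Liam Jones, age 46, salary $150000
  Bob Davis, age 47, salary $137000
  Heidi Jones, age 37, salary $132000
  Liam Anderson, age 36, salary $123000
  Bob White, age 37, salary $92000
  Karl Thomas, age 37, salary $75000
  Olivia Jones, age 41, salary $64000

Highest salary: Liam Jones ($150000)

Liam Jones


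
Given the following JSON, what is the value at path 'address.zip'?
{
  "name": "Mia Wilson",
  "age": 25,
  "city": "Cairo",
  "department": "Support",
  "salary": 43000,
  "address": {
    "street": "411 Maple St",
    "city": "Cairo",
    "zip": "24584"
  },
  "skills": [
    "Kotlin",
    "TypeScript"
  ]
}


Query: address.zip
Path: address -> zip
Value: 24584

24584


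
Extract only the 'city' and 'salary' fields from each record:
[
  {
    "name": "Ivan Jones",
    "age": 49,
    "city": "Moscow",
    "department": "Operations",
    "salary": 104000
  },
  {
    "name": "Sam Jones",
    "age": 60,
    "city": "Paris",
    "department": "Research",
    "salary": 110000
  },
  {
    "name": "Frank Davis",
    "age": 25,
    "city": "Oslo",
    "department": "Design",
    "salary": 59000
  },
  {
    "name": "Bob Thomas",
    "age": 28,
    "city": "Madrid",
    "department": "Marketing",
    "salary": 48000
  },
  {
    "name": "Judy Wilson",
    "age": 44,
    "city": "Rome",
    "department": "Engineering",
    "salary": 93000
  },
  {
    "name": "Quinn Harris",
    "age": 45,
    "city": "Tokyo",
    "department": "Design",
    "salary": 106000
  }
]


Original: 6 records with fields: name, age, city, department, salary
Keep: ['city', 'salary']
Drop: ['name', 'age', 'department']
Result: 6 records, 2 fields each

[
  {
    "city": "Moscow",
    "salary": 104000
  },
  {
    "city": "Paris",
    "salary": 110000
  },
  {
    "city": "Oslo",
    "salary": 59000
  },
  {
    "city": "Madrid",
    "salary": 48000
  },
  {
    "city": "Rome",
    "salary": 93000
  },
  {
    "city": "Tokyo",
    "salary": 106000
  }
]


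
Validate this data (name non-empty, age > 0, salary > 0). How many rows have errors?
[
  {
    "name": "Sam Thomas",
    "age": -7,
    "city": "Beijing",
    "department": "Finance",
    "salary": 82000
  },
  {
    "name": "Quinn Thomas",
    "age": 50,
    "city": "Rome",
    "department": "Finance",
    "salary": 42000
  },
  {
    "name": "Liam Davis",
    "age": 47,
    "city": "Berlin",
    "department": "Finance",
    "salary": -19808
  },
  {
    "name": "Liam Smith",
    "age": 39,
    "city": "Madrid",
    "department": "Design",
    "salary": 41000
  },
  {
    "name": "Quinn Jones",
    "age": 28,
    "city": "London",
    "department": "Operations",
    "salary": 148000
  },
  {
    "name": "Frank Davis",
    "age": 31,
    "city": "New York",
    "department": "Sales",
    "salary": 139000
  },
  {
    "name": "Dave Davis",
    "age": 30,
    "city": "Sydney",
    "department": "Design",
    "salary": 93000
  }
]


Validating 7 records:
Rules: name non-empty, age > 0, salary > 0

  Row 1 (Sam Thomas): negative age: -7
  Row 2 (Quinn Thomas): OK
  Row 3 (Liam Davis): negative salary: -19808
  Row 4 (Liam Smith): OK
  Row 5 (Quinn Jones): OK
  Row 6 (Frank Davis): OK
  Row 7 (Dave Davis): OK

Total errors: 2

2 errors


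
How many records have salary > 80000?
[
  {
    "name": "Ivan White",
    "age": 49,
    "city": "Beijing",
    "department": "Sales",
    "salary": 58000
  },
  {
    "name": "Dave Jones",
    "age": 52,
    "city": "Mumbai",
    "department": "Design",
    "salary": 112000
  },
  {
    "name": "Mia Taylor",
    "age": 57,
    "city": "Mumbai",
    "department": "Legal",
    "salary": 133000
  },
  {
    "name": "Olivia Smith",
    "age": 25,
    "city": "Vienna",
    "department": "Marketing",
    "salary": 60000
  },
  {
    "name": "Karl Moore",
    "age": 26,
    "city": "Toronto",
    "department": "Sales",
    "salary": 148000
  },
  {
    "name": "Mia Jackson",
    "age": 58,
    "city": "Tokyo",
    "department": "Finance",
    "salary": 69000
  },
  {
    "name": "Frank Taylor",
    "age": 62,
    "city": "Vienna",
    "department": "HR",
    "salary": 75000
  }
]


Data: 7 records
Condition: salary > 80000

Checking each record:
  Ivan White: 58000
  Dave Jones: 112000 MATCH
  Mia Taylor: 133000 MATCH
  Olivia Smith: 60000
  Karl Moore: 148000 MATCH
  Mia Jackson: 69000
  Frank Taylor: 75000

Count: 3

3


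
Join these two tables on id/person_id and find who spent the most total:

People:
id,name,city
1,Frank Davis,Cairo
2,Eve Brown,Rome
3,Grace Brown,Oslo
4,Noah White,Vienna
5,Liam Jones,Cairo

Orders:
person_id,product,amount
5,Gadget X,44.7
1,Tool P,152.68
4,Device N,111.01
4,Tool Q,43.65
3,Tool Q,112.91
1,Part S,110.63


Join on: people.id = orders.person_id

Joined rows:
  Liam Jones (Cairo) bought Gadget X for $44.7
  Frank Davis (Cairo) bought Tool P for $152.68
  Noah White (Vienna) bought Device N for $111.01
  Noah White (Vienna) bought Tool Q for $43.65
  Grace Brown (Oslo) bought Tool Q for $112.91
  Frank Davis (Cairo) bought Part S for $110.63

Total per person:
  Frank Davis: $263.31
  Noah White: $154.66
  Grace Brown: $112.91
  Liam Jones: $44.70

Top spender: Frank Davis ($263.31)

Frank Davis ($263.31)


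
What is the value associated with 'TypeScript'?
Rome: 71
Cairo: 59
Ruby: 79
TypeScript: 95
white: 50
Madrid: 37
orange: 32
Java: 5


Looking up key 'TypeScript'
Value: 95

95


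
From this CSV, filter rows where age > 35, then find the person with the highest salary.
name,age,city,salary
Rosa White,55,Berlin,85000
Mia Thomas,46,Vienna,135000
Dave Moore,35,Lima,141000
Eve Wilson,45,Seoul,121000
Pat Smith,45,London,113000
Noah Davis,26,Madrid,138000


Filter: age > 35
Sort by: salary (descending)

Filtered records (4):
  Mia Thomas, age 46, salary $135000
  Eve Wilson, age 45, salary $121000
  Pat Smith, age 45, salary $113000
  Rosa White, age 55, salary $85000

Highest salary: Mia Thomas ($135000)

Mia Thomas


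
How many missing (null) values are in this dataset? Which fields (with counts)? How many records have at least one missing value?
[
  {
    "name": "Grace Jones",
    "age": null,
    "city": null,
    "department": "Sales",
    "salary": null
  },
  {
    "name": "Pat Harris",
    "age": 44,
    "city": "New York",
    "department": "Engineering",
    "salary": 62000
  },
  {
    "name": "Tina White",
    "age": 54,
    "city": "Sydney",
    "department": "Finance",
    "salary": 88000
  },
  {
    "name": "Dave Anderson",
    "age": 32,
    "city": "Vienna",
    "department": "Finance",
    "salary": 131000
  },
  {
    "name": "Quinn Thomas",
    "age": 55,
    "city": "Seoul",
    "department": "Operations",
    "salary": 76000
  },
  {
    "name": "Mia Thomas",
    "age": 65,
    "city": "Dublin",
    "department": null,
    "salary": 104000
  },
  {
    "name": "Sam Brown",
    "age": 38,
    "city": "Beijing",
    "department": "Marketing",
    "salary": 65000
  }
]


Checking for missing (null) values in 7 records:

  Grace Jones: age, city, salary
  Pat Harris: complete
  Tina White: complete
  Dave Anderson: complete
  Quinn Thomas: complete
  Mia Thomas: department
  Sam Brown: complete

Per field:
  name: 0 missing
  age: 1 missing
  city: 1 missing
  department: 1 missing
  salary: 1 missing

Total missing values: 4
Records with any missing: 2

4 missing values (age: 1, city: 1, department: 1, salary: 1); 2 incomplete records


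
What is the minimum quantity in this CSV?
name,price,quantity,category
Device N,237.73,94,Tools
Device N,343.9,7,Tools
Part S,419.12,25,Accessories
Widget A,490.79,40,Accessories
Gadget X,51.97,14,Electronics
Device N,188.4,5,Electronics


Computing minimum quantity:
Values: [94, 7, 25, 40, 14, 5]
Min = 5

5


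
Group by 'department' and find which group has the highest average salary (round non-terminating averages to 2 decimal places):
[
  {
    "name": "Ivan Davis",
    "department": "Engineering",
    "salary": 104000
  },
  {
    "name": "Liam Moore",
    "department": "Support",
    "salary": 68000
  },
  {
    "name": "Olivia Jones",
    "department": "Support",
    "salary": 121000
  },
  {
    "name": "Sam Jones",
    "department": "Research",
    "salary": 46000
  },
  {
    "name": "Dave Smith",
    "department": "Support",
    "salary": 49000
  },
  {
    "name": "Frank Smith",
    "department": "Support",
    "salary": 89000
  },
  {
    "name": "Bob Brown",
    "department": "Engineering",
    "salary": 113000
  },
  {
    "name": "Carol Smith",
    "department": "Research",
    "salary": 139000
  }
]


Group by: department

Groups:
  Engineering: 2 people, avg salary = 217000/2 = $108500
  Research: 2 people, avg salary = 185000/2 = $92500
  Support: 4 people, avg salary = 327000/4 = $81750

Highest average salary: Engineering ($108500)

Engineering ($108500)


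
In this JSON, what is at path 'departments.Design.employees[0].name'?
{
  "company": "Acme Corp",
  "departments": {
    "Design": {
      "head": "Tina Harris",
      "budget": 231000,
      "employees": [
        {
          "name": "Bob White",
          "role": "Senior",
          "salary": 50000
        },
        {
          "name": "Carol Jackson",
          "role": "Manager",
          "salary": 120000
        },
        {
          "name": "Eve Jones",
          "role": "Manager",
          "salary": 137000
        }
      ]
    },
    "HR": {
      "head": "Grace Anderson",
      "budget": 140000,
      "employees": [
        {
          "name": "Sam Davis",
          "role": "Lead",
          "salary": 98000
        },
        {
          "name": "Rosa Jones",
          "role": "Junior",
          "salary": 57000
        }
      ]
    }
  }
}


Path: departments.Design.employees[0].name

Navigate:
  -> departments
  -> Design
  -> employees[0].name = 'Bob White'

Bob White


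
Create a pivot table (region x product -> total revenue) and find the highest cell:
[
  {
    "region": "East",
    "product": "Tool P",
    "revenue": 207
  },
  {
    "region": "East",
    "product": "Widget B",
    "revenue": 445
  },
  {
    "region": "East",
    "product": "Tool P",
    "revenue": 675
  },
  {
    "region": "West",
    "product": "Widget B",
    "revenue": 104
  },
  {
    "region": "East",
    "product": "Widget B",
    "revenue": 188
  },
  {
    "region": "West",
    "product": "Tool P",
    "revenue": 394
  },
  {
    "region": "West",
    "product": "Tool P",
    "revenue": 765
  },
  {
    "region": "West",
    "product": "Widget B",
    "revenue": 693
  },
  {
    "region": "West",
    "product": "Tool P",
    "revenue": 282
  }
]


Pivot: region (rows) x product (columns) -> total revenue

     Tool P        Widget B    
East           882           633  
West          1441           797  

Highest: West / Tool P = $1441

West / Tool P = $1441


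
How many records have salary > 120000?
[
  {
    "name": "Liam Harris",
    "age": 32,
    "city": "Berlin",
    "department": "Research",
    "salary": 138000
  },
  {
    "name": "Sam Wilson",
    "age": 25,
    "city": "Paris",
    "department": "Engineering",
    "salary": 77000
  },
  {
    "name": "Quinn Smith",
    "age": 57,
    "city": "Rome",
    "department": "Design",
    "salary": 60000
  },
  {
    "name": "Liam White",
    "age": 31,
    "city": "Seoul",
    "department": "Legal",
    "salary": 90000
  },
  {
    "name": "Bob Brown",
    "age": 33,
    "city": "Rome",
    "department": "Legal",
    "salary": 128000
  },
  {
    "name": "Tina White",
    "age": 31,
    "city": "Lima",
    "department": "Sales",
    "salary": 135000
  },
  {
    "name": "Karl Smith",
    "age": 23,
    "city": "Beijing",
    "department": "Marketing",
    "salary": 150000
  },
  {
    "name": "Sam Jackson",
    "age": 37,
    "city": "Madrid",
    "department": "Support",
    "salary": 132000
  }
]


Data: 8 records
Condition: salary > 120000

Checking each record:
  Liam Harris: 138000 MATCH
  Sam Wilson: 77000
  Quinn Smith: 60000
  Liam White: 90000
  Bob Brown: 128000 MATCH
  Tina White: 135000 MATCH
  Karl Smith: 150000 MATCH
  Sam Jackson: 132000 MATCH

Count: 5

5


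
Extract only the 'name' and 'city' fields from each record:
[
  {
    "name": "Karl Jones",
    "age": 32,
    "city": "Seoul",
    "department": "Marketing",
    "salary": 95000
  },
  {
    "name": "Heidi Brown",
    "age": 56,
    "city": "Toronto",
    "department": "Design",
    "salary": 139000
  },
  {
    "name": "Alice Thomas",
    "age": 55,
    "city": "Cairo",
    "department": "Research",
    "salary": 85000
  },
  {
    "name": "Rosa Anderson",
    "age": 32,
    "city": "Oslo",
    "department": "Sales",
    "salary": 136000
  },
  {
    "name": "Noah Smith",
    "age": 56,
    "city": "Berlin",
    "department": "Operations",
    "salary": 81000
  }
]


Original: 5 records with fields: name, age, city, department, salary
Keep: ['name', 'city']
Drop: ['age', 'department', 'salary']
Result: 5 records, 2 fields each

[
  {
    "name": "Karl Jones",
    "city": "Seoul"
  },
  {
    "name": "Heidi Brown",
    "city": "Toronto"
  },
  {
    "name": "Alice Thomas",
    "city": "Cairo"
  },
  {
    "name": "Rosa Anderson",
    "city": "Oslo"
  },
  {
    "name": "Noah Smith",
    "city": "Berlin"
  }
]
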